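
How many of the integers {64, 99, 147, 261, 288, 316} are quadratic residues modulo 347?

4

(64/347) = +1 → QR.
(99/347) = +1 → QR.
(147/347) = +1 → QR.
(261/347) = +1 → QR.
(288/347) = -1 → non-residue.
(316/347) = -1 → non-residue.
Total quadratic residues among the 6: 4.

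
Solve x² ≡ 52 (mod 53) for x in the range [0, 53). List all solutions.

23, 30

53 ≡ 1 (mod 4), so we find a root by search.
Trying successive values, 23² = 529 ≡ 52 (mod 53). The other root is 53 − 23 = 30.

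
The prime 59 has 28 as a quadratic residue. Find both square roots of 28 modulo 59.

Since 59 ≡ 3 (mod 4), a square root of 28 is 28^((59+1)/4) = 28^15 mod 59.
Repeated squaring: 28^2≡17, 28^4≡53, 28^8≡36 (mod 59).
28^15 = 28^(8+4+2+1) ≡ 21 (mod 59).
Check: 21² = 441 ≡ 28 (mod 59). The two roots are 21 and 38.

21, 38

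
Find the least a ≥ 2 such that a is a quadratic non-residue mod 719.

11

(2/719) = +1, so 2 is a residue.
(3/719) = +1, so 3 is a residue.
(4/719) = +1, so 4 is a residue.
(5/719) = +1, so 5 is a residue.
(6/719) = +1, so 6 is a residue.
(7/719) = +1, so 7 is a residue.
(8/719) = +1, so 8 is a residue.
(9/719) = +1, so 9 is a residue.
(10/719) = +1, so 10 is a residue.
(11/719) = −1, so 11 is the smallest positive non-residue mod 719.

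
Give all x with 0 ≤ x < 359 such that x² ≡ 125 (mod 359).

Since 359 ≡ 3 (mod 4), a square root of 125 is 125^((359+1)/4) = 125^90 mod 359.
Repeated squaring: 125^2≡188, 125^4≡162, 125^8≡37, 125^16≡292, 125^32≡181, 125^64≡92 (mod 359).
125^90 = 125^(64+16+8+2) ≡ 22 (mod 359).
Check: 22² = 484 ≡ 125 (mod 359). The two roots are 22 and 337.

22, 337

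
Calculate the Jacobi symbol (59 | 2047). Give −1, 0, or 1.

-1

Reciprocity: 59 ≡ 3 and 2047 ≡ 3 (mod 4), so (59/2047) = −(2047/59).
Reduce top mod 59: now compute (41/59).
Reciprocity: 41 ≡ 1 and 59 ≡ 3 (mod 4), so (41/59) = +(59/41).
Reduce top mod 41: now compute (18/41).
Pull out 2: since 41 ≡ 1 (mod 8), (2/41) = +1.
Reciprocity: 9 ≡ 1 and 41 ≡ 1 (mod 4), so (9/41) = +(41/9).
Reduce top mod 9: now compute (5/9).
Reciprocity: 5 ≡ 1 and 9 ≡ 1 (mod 4), so (5/9) = +(9/5).
Reduce top mod 5: now compute (4/5).
Pull out 2^2: since 5 ≡ 5 (mod 8), (2/5) = -1, so (2/5)^2 = +1.
Reached (1/5) = 1. Collecting the sign flips along the way, the symbol is -1.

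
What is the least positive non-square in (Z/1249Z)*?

7

(2/1249) = +1, so 2 is a residue.
(3/1249) = +1, so 3 is a residue.
(4/1249) = +1, so 4 is a residue.
(5/1249) = +1, so 5 is a residue.
(6/1249) = +1, so 6 is a residue.
(7/1249) = −1, so 7 is the smallest positive non-residue mod 1249.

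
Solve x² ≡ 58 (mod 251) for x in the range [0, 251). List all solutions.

Since 251 ≡ 3 (mod 4), a square root of 58 is 58^((251+1)/4) = 58^63 mod 251.
Repeated squaring: 58^2≡101, 58^4≡161, 58^8≡68, 58^16≡106, 58^32≡192 (mod 251).
58^63 = 58^(32+16+8+4+2+1) ≡ 73 (mod 251).
Check: 73² = 5329 ≡ 58 (mod 251). The two roots are 73 and 178.

73, 178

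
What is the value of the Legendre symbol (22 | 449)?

Pull out 2: since 449 ≡ 1 (mod 8), (2/449) = +1.
Reciprocity: 11 ≡ 3 and 449 ≡ 1 (mod 4), so (11/449) = +(449/11).
Reduce top mod 11: now compute (9/11).
Reciprocity: 9 ≡ 1 and 11 ≡ 3 (mod 4), so (9/11) = +(11/9).
Reduce top mod 9: now compute (2/9).
Pull out 2: since 9 ≡ 1 (mod 8), (2/9) = +1.
Reached (1/9) = 1. Collecting the sign flips along the way, the symbol is +1.

1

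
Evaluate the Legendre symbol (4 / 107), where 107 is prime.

Euler's criterion: (4/107) ≡ 4^53 (mod 107).
4^2 ≡ 16 (mod 107)
4^4 ≡ 42 (mod 107)
4^8 ≡ 52 (mod 107)
4^16 ≡ 29 (mod 107)
4^32 ≡ 92 (mod 107)
4^53 = 4^(32+16+4+1) ≡ 1 (mod 107).
Result is 1, so (4/107) = 1.

1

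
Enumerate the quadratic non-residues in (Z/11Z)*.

Square k = 1,…,5 (k and 11−k give the same square):
1²=1, 2²=4, 3²=9, 4²≡5, 5²≡3 (mod 11).
The residues are {1, 3, 4, 5, 9}; the non-residues are the remaining 5 nonzero classes.

2, 6, 7, 8, 10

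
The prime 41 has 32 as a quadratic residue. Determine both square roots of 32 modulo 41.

41 ≡ 1 (mod 4), so we find a root by search.
Trying successive values, 14² = 196 ≡ 32 (mod 41). The other root is 41 − 14 = 27.

14, 27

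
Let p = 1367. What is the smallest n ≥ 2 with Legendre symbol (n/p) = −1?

5

(2/1367) = +1, so 2 is a residue.
(3/1367) = +1, so 3 is a residue.
(4/1367) = +1, so 4 is a residue.
(5/1367) = −1, so 5 is the smallest positive non-residue mod 1367.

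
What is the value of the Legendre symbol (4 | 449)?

1

Pull out 2^2: since 449 ≡ 1 (mod 8), (2/449) = +1, so (2/449)^2 = +1.
Reached (1/449) = 1. Collecting the sign flips along the way, the symbol is +1.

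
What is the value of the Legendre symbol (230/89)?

-1

Euler's criterion: (230/89) ≡ 52^44 (mod 89).
52^2 ≡ 34 (mod 89)
52^4 ≡ 88 (mod 89)
52^8 ≡ 1 (mod 89)
52^16 ≡ 1 (mod 89)
52^32 ≡ 1 (mod 89)
52^44 = 52^(32+8+4) ≡ 88 (mod 89).
Result is 88 ≡ −1, so (230/89) = −1.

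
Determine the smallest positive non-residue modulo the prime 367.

3

(2/367) = +1, so 2 is a residue.
(3/367) = −1, so 3 is the smallest positive non-residue mod 367.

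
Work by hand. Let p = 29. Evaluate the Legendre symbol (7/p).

1

Reciprocity: 7 ≡ 3 and 29 ≡ 1 (mod 4), so (7/29) = +(29/7).
Reduce top mod 7: now compute (1/7).
Reached (1/7) = 1. Collecting the sign flips along the way, the symbol is +1.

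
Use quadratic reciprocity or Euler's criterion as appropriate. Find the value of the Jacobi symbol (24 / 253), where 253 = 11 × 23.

Pull out 2^3: since 253 ≡ 5 (mod 8), (2/253) = -1, so (2/253)^3 = -1.
Reciprocity: 3 ≡ 3 and 253 ≡ 1 (mod 4), so (3/253) = +(253/3).
Reduce top mod 3: now compute (1/3).
Reached (1/3) = 1. Collecting the sign flips along the way, the symbol is -1.

-1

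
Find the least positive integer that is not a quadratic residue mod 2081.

3

(2/2081) = +1, so 2 is a residue.
(3/2081) = −1, so 3 is the smallest positive non-residue mod 2081.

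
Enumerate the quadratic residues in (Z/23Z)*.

Square k = 1,…,11 (k and 23−k give the same square):
1²=1, 2²=4, 3²=9, 4²=16, 5²≡2, 6²≡13, 7²≡3, 8²≡18, 9²≡12, 10²≡8, 11²≡6 (mod 23).
So the quadratic residues mod 23 are {1, 2, 3, 4, 6, 8, 9, 12, 13, 16, 18}.

1 2 3 4 6 8 9 12 13 16 18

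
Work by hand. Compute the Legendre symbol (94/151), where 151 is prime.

1

Pull out 2: since 151 ≡ 7 (mod 8), (2/151) = +1.
Reciprocity: 47 ≡ 3 and 151 ≡ 3 (mod 4), so (47/151) = −(151/47).
Reduce top mod 47: now compute (10/47).
Pull out 2: since 47 ≡ 7 (mod 8), (2/47) = +1.
Reciprocity: 5 ≡ 1 and 47 ≡ 3 (mod 4), so (5/47) = +(47/5).
Reduce top mod 5: now compute (2/5).
Pull out 2: since 5 ≡ 5 (mod 8), (2/5) = -1.
Reached (1/5) = 1. Collecting the sign flips along the way, the symbol is +1.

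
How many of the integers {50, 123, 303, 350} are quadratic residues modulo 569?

(50/569) = +1 → QR.
(123/569) = -1 → non-residue.
(303/569) = -1 → non-residue.
(350/569) = +1 → QR.
Total quadratic residues among the 4: 2.

2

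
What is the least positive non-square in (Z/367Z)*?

3

(2/367) = +1, so 2 is a residue.
(3/367) = −1, so 3 is the smallest positive non-residue mod 367.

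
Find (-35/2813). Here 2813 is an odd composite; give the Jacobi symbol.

First reduce: -35 ≡ 2778 (mod 2813).
Pull out 2: since 2813 ≡ 5 (mod 8), (2/2813) = -1.
Reciprocity: 1389 ≡ 1 and 2813 ≡ 1 (mod 4), so (1389/2813) = +(2813/1389).
Reduce top mod 1389: now compute (35/1389).
Reciprocity: 35 ≡ 3 and 1389 ≡ 1 (mod 4), so (35/1389) = +(1389/35).
Reduce top mod 35: now compute (24/35).
Pull out 2^3: since 35 ≡ 3 (mod 8), (2/35) = -1, so (2/35)^3 = -1.
Reciprocity: 3 ≡ 3 and 35 ≡ 3 (mod 4), so (3/35) = −(35/3).
Reduce top mod 3: now compute (2/3).
Pull out 2: since 3 ≡ 3 (mod 8), (2/3) = -1.
Reached (1/3) = 1. Collecting the sign flips along the way, the symbol is +1.

1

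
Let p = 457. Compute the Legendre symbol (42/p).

Euler's criterion: (42/457) ≡ 42^228 (mod 457).
42^2 ≡ 393 (mod 457)
42^4 ≡ 440 (mod 457)
42^8 ≡ 289 (mod 457)
42^16 ≡ 347 (mod 457)
42^32 ≡ 218 (mod 457)
42^64 ≡ 453 (mod 457)
42^128 ≡ 16 (mod 457)
42^228 = 42^(128+64+32+4) ≡ 1 (mod 457).
Result is 1, so (42/457) = 1.

1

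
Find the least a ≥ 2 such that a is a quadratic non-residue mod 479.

(2/479) = +1, so 2 is a residue.
(3/479) = +1, so 3 is a residue.
(4/479) = +1, so 4 is a residue.
(5/479) = +1, so 5 is a residue.
(6/479) = +1, so 6 is a residue.
(7/479) = +1, so 7 is a residue.
(8/479) = +1, so 8 is a residue.
(9/479) = +1, so 9 is a residue.
(10/479) = +1, so 10 is a residue.
(11/479) = +1, so 11 is a residue.
(12/479) = +1, so 12 is a residue.
(13/479) = −1, so 13 is the smallest positive non-residue mod 479.

13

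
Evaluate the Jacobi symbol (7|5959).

-1

Reciprocity: 7 ≡ 3 and 5959 ≡ 3 (mod 4), so (7/5959) = −(5959/7).
Reduce top mod 7: now compute (2/7).
Pull out 2: since 7 ≡ 7 (mod 8), (2/7) = +1.
Reached (1/7) = 1. Collecting the sign flips along the way, the symbol is -1.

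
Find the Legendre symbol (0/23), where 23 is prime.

0

Top reduces to 0: gcd > 1, so the symbol is 0.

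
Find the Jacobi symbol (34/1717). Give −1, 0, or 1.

0

Pull out 2: since 1717 ≡ 5 (mod 8), (2/1717) = -1.
Reciprocity: 17 ≡ 1 and 1717 ≡ 1 (mod 4), so (17/1717) = +(1717/17).
Reduce top mod 17: now compute (0/17).
Top reduces to 0: gcd > 1, so the symbol is 0.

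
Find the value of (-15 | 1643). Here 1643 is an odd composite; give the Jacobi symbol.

First reduce: -15 ≡ 1628 (mod 1643).
Pull out 2^2: since 1643 ≡ 3 (mod 8), (2/1643) = -1, so (2/1643)^2 = +1.
Reciprocity: 407 ≡ 3 and 1643 ≡ 3 (mod 4), so (407/1643) = −(1643/407).
Reduce top mod 407: now compute (15/407).
Reciprocity: 15 ≡ 3 and 407 ≡ 3 (mod 4), so (15/407) = −(407/15).
Reduce top mod 15: now compute (2/15).
Pull out 2: since 15 ≡ 7 (mod 8), (2/15) = +1.
Reached (1/15) = 1. Collecting the sign flips along the way, the symbol is +1.

1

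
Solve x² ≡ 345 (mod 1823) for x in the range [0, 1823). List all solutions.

652, 1171

Since 1823 ≡ 3 (mod 4), a square root of 345 is 345^((1823+1)/4) = 345^456 mod 1823.
Repeated squaring: 345^2≡530, 345^4≡158, 345^8≡1265, 345^16≡1454, 345^32≡1259, 345^64≡894, 345^128≡762, 345^256≡930 (mod 1823).
345^456 = 345^(256+128+64+8) ≡ 652 (mod 1823).
Check: 652² = 425104 ≡ 345 (mod 1823). The two roots are 652 and 1171.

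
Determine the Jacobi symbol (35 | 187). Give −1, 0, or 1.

-1

Reciprocity: 35 ≡ 3 and 187 ≡ 3 (mod 4), so (35/187) = −(187/35).
Reduce top mod 35: now compute (12/35).
Pull out 2^2: since 35 ≡ 3 (mod 8), (2/35) = -1, so (2/35)^2 = +1.
Reciprocity: 3 ≡ 3 and 35 ≡ 3 (mod 4), so (3/35) = −(35/3).
Reduce top mod 3: now compute (2/3).
Pull out 2: since 3 ≡ 3 (mod 8), (2/3) = -1.
Reached (1/3) = 1. Collecting the sign flips along the way, the symbol is -1.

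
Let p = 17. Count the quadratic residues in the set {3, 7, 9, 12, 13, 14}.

2

(3/17) = -1 → non-residue.
(7/17) = -1 → non-residue.
(9/17) = +1 → QR.
(12/17) = -1 → non-residue.
(13/17) = +1 → QR.
(14/17) = -1 → non-residue.
Total quadratic residues among the 6: 2.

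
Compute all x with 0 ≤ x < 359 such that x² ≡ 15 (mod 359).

71, 288

Since 359 ≡ 3 (mod 4), a square root of 15 is 15^((359+1)/4) = 15^90 mod 359.
Repeated squaring: 15^2≡225, 15^4≡6, 15^8≡36, 15^16≡219, 15^32≡214, 15^64≡203 (mod 359).
15^90 = 15^(64+16+8+2) ≡ 288 (mod 359).
Check: 288² = 82944 ≡ 15 (mod 359). The two roots are 71 and 288.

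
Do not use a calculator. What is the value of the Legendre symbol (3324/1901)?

First reduce: 3324 ≡ 1423 (mod 1901).
Reciprocity: 1423 ≡ 3 and 1901 ≡ 1 (mod 4), so (1423/1901) = +(1901/1423).
Reduce top mod 1423: now compute (478/1423).
Pull out 2: since 1423 ≡ 7 (mod 8), (2/1423) = +1.
Reciprocity: 239 ≡ 3 and 1423 ≡ 3 (mod 4), so (239/1423) = −(1423/239).
Reduce top mod 239: now compute (228/239).
Pull out 2^2: since 239 ≡ 7 (mod 8), (2/239) = +1, so (2/239)^2 = +1.
Reciprocity: 57 ≡ 1 and 239 ≡ 3 (mod 4), so (57/239) = +(239/57).
Reduce top mod 57: now compute (11/57).
Reciprocity: 11 ≡ 3 and 57 ≡ 1 (mod 4), so (11/57) = +(57/11).
Reduce top mod 11: now compute (2/11).
Pull out 2: since 11 ≡ 3 (mod 8), (2/11) = -1.
Reached (1/11) = 1. Collecting the sign flips along the way, the symbol is +1.

1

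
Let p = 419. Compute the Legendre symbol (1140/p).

-1

First reduce: 1140 ≡ 302 (mod 419).
Pull out 2: since 419 ≡ 3 (mod 8), (2/419) = -1.
Reciprocity: 151 ≡ 3 and 419 ≡ 3 (mod 4), so (151/419) = −(419/151).
Reduce top mod 151: now compute (117/151).
Reciprocity: 117 ≡ 1 and 151 ≡ 3 (mod 4), so (117/151) = +(151/117).
Reduce top mod 117: now compute (34/117).
Pull out 2: since 117 ≡ 5 (mod 8), (2/117) = -1.
Reciprocity: 17 ≡ 1 and 117 ≡ 1 (mod 4), so (17/117) = +(117/17).
Reduce top mod 17: now compute (15/17).
Reciprocity: 15 ≡ 3 and 17 ≡ 1 (mod 4), so (15/17) = +(17/15).
Reduce top mod 15: now compute (2/15).
Pull out 2: since 15 ≡ 7 (mod 8), (2/15) = +1.
Reached (1/15) = 1. Collecting the sign flips along the way, the symbol is -1.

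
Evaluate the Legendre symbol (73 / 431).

Euler's criterion: (73/431) ≡ 73^215 (mod 431).
73^2 ≡ 157 (mod 431)
73^4 ≡ 82 (mod 431)
73^8 ≡ 259 (mod 431)
73^16 ≡ 276 (mod 431)
73^32 ≡ 320 (mod 431)
73^64 ≡ 253 (mod 431)
73^128 ≡ 221 (mod 431)
73^215 = 73^(128+64+16+4+2+1) ≡ 430 (mod 431).
Result is 430 ≡ −1, so (73/431) = −1.

-1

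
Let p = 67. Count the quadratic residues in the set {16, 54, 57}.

(16/67) = +1 → QR.
(54/67) = +1 → QR.
(57/67) = -1 → non-residue.
Total quadratic residues among the 3: 2.

2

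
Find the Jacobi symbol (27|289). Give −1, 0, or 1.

Reciprocity: 27 ≡ 3 and 289 ≡ 1 (mod 4), so (27/289) = +(289/27).
Reduce top mod 27: now compute (19/27).
Reciprocity: 19 ≡ 3 and 27 ≡ 3 (mod 4), so (19/27) = −(27/19).
Reduce top mod 19: now compute (8/19).
Pull out 2^3: since 19 ≡ 3 (mod 8), (2/19) = -1, so (2/19)^3 = -1.
Reached (1/19) = 1. Collecting the sign flips along the way, the symbol is +1.

1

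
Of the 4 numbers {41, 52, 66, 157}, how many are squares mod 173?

3

(41/173) = +1 → QR.
(52/173) = +1 → QR.
(66/173) = -1 → non-residue.
(157/173) = +1 → QR.
Total quadratic residues among the 4: 3.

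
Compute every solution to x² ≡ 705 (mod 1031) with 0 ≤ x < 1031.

456, 575

Since 1031 ≡ 3 (mod 4), a square root of 705 is 705^((1031+1)/4) = 705^258 mod 1031.
Repeated squaring: 705^2≡83, 705^4≡703, 705^8≡360, 705^16≡725, 705^32≡846, 705^64≡202, 705^128≡595, 705^256≡392 (mod 1031).
705^258 = 705^(256+2) ≡ 575 (mod 1031).
Check: 575² = 330625 ≡ 705 (mod 1031). The two roots are 456 and 575.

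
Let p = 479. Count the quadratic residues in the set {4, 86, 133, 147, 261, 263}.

2

(4/479) = +1 → QR.
(86/479) = -1 → non-residue.
(133/479) = -1 → non-residue.
(147/479) = +1 → QR.
(261/479) = -1 → non-residue.
(263/479) = -1 → non-residue.
Total quadratic residues among the 6: 2.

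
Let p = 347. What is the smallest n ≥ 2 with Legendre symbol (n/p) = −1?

2

(2/347) = −1, so 2 is the smallest positive non-residue mod 347.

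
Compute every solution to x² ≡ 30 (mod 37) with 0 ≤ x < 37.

37 ≡ 1 (mod 4), so we find a root by search.
Trying successive values, 17² = 289 ≡ 30 (mod 37). The other root is 37 − 17 = 20.

17, 20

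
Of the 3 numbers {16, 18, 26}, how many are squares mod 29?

1

(16/29) = +1 → QR.
(18/29) = -1 → non-residue.
(26/29) = -1 → non-residue.
Total quadratic residues among the 3: 1.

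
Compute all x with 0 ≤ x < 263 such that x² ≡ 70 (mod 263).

Since 263 ≡ 3 (mod 4), a square root of 70 is 70^((263+1)/4) = 70^66 mod 263.
Repeated squaring: 70^2≡166, 70^4≡204, 70^8≡62, 70^16≡162, 70^32≡207, 70^64≡243 (mod 263).
70^66 = 70^(64+2) ≡ 99 (mod 263).
Check: 99² = 9801 ≡ 70 (mod 263). The two roots are 99 and 164.

99, 164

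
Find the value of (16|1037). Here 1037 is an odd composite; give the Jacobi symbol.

1

Pull out 2^4: since 1037 ≡ 5 (mod 8), (2/1037) = -1, so (2/1037)^4 = +1.
Reached (1/1037) = 1. Collecting the sign flips along the way, the symbol is +1.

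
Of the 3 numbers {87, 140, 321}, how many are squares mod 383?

(87/383) = +1 → QR.
(140/383) = -1 → non-residue.
(321/383) = -1 → non-residue.
Total quadratic residues among the 3: 1.

1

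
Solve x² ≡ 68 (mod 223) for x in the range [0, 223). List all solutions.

108, 115

Since 223 ≡ 3 (mod 4), a square root of 68 is 68^((223+1)/4) = 68^56 mod 223.
Repeated squaring: 68^2≡164, 68^4≡136, 68^8≡210, 68^16≡169, 68^32≡17 (mod 223).
68^56 = 68^(32+16+8) ≡ 115 (mod 223).
Check: 115² = 13225 ≡ 68 (mod 223). The two roots are 108 and 115.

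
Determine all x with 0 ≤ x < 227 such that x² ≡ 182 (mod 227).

78, 149

Since 227 ≡ 3 (mod 4), a square root of 182 is 182^((227+1)/4) = 182^57 mod 227.
Repeated squaring: 182^2≡209, 182^4≡97, 182^8≡102, 182^16≡189, 182^32≡82 (mod 227).
182^57 = 182^(32+16+8+1) ≡ 78 (mod 227).
Check: 78² = 6084 ≡ 182 (mod 227). The two roots are 78 and 149.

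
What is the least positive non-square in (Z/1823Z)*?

5

(2/1823) = +1, so 2 is a residue.
(3/1823) = +1, so 3 is a residue.
(4/1823) = +1, so 4 is a residue.
(5/1823) = −1, so 5 is the smallest positive non-residue mod 1823.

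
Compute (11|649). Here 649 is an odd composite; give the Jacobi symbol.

Reciprocity: 11 ≡ 3 and 649 ≡ 1 (mod 4), so (11/649) = +(649/11).
Reduce top mod 11: now compute (0/11).
Top reduces to 0: gcd > 1, so the symbol is 0.

0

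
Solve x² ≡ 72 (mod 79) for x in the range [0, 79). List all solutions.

Since 79 ≡ 3 (mod 4), a square root of 72 is 72^((79+1)/4) = 72^20 mod 79.
Repeated squaring: 72^2≡49, 72^4≡31, 72^8≡13, 72^16≡11 (mod 79).
72^20 = 72^(16+4) ≡ 25 (mod 79).
Check: 25² = 625 ≡ 72 (mod 79). The two roots are 25 and 54.

25, 54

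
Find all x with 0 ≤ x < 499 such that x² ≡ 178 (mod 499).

226, 273

Since 499 ≡ 3 (mod 4), a square root of 178 is 178^((499+1)/4) = 178^125 mod 499.
Repeated squaring: 178^2≡247, 178^4≡131, 178^8≡195, 178^16≡101, 178^32≡221, 178^64≡438 (mod 499).
178^125 = 178^(64+32+16+8+4+1) ≡ 226 (mod 499).
Check: 226² = 51076 ≡ 178 (mod 499). The two roots are 226 and 273.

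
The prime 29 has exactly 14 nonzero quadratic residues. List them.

Square k = 1,…,14 (k and 29−k give the same square):
1²=1, 2²=4, 3²=9, 4²=16, 5²=25, 6²≡7, 7²≡20, 8²≡6, 9²≡23, 10²≡13, 11²≡5, 12²≡28, 13²≡24, 14²≡22 (mod 29).
So the quadratic residues mod 29 are {1, 4, 5, 6, 7, 9, 13, 16, 20, 22, 23, 24, 25, 28}.

1, 4, 5, 6, 7, 9, 13, 16, 20, 22, 23, 24, 25, 28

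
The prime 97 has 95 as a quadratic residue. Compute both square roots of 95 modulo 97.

97 ≡ 1 (mod 4), so we find a root by search.
Trying successive values, 17² = 289 ≡ 95 (mod 97). The other root is 97 − 17 = 80.

17, 80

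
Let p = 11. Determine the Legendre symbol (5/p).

1

Euler's criterion: (5/11) ≡ 5^5 (mod 11).
5^2 ≡ 3 (mod 11)
5^4 ≡ 9 (mod 11)
5^5 = 5^(4+1) ≡ 1 (mod 11).
Result is 1, so (5/11) = 1.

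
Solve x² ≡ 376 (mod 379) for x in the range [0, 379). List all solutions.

103, 276

Since 379 ≡ 3 (mod 4), a square root of 376 is 376^((379+1)/4) = 376^95 mod 379.
Repeated squaring: 376^2≡9, 376^4≡81, 376^8≡118, 376^16≡280, 376^32≡326, 376^64≡156 (mod 379).
376^95 = 376^(64+16+8+4+2+1) ≡ 103 (mod 379).
Check: 103² = 10609 ≡ 376 (mod 379). The two roots are 103 and 276.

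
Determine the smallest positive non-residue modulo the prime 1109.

2

(2/1109) = −1, so 2 is the smallest positive non-residue mod 1109.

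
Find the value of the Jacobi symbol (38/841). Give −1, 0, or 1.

1

Pull out 2: since 841 ≡ 1 (mod 8), (2/841) = +1.
Reciprocity: 19 ≡ 3 and 841 ≡ 1 (mod 4), so (19/841) = +(841/19).
Reduce top mod 19: now compute (5/19).
Reciprocity: 5 ≡ 1 and 19 ≡ 3 (mod 4), so (5/19) = +(19/5).
Reduce top mod 5: now compute (4/5).
Pull out 2^2: since 5 ≡ 5 (mod 8), (2/5) = -1, so (2/5)^2 = +1.
Reached (1/5) = 1. Collecting the sign flips along the way, the symbol is +1.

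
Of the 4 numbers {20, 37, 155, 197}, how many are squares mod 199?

(20/199) = +1 → QR.
(37/199) = -1 → non-residue.
(155/199) = +1 → QR.
(197/199) = -1 → non-residue.
Total quadratic residues among the 4: 2.

2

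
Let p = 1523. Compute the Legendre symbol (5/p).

-1

Reciprocity: 5 ≡ 1 and 1523 ≡ 3 (mod 4), so (5/1523) = +(1523/5).
Reduce top mod 5: now compute (3/5).
Reciprocity: 3 ≡ 3 and 5 ≡ 1 (mod 4), so (3/5) = +(5/3).
Reduce top mod 3: now compute (2/3).
Pull out 2: since 3 ≡ 3 (mod 8), (2/3) = -1.
Reached (1/3) = 1. Collecting the sign flips along the way, the symbol is -1.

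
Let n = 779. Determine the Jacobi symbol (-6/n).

First reduce: -6 ≡ 773 (mod 779).
Reciprocity: 773 ≡ 1 and 779 ≡ 3 (mod 4), so (773/779) = +(779/773).
Reduce top mod 773: now compute (6/773).
Pull out 2: since 773 ≡ 5 (mod 8), (2/773) = -1.
Reciprocity: 3 ≡ 3 and 773 ≡ 1 (mod 4), so (3/773) = +(773/3).
Reduce top mod 3: now compute (2/3).
Pull out 2: since 3 ≡ 3 (mod 8), (2/3) = -1.
Reached (1/3) = 1. Collecting the sign flips along the way, the symbol is +1.

1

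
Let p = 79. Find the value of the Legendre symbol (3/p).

Euler's criterion: (3/79) ≡ 3^39 (mod 79).
3^2 ≡ 9 (mod 79)
3^4 ≡ 2 (mod 79)
3^8 ≡ 4 (mod 79)
3^16 ≡ 16 (mod 79)
3^32 ≡ 19 (mod 79)
3^39 = 3^(32+4+2+1) ≡ 78 (mod 79).
Result is 78 ≡ −1, so (3/79) = −1.

-1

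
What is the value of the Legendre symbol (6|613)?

Pull out 2: since 613 ≡ 5 (mod 8), (2/613) = -1.
Reciprocity: 3 ≡ 3 and 613 ≡ 1 (mod 4), so (3/613) = +(613/3).
Reduce top mod 3: now compute (1/3).
Reached (1/3) = 1. Collecting the sign flips along the way, the symbol is -1.

-1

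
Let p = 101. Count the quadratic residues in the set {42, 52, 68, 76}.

3

(42/101) = -1 → non-residue.
(52/101) = +1 → QR.
(68/101) = +1 → QR.
(76/101) = +1 → QR.
Total quadratic residues among the 4: 3.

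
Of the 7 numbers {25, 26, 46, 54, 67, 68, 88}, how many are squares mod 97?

3

(25/97) = +1 → QR.
(26/97) = -1 → non-residue.
(46/97) = -1 → non-residue.
(54/97) = +1 → QR.
(67/97) = -1 → non-residue.
(68/97) = -1 → non-residue.
(88/97) = +1 → QR.
Total quadratic residues among the 7: 3.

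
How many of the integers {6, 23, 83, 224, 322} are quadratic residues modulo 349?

4

(6/349) = -1 → non-residue.
(23/349) = +1 → QR.
(83/349) = +1 → QR.
(224/349) = +1 → QR.
(322/349) = +1 → QR.
Total quadratic residues among the 5: 4.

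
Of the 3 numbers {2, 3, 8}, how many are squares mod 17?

2

(2/17) = +1 → QR.
(3/17) = -1 → non-residue.
(8/17) = +1 → QR.
Total quadratic residues among the 3: 2.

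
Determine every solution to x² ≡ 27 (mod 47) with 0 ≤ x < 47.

11, 36

Since 47 ≡ 3 (mod 4), a square root of 27 is 27^((47+1)/4) = 27^12 mod 47.
Repeated squaring: 27^2≡24, 27^4≡12, 27^8≡3 (mod 47).
27^12 = 27^(8+4) ≡ 36 (mod 47).
Check: 36² = 1296 ≡ 27 (mod 47). The two roots are 11 and 36.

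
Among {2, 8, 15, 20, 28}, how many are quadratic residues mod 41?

3

(2/41) = +1 → QR.
(8/41) = +1 → QR.
(15/41) = -1 → non-residue.
(20/41) = +1 → QR.
(28/41) = -1 → non-residue.
Total quadratic residues among the 5: 3.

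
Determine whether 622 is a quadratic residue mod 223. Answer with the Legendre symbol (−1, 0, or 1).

-1

First reduce: 622 ≡ 176 (mod 223).
Pull out 2^4: since 223 ≡ 7 (mod 8), (2/223) = +1, so (2/223)^4 = +1.
Reciprocity: 11 ≡ 3 and 223 ≡ 3 (mod 4), so (11/223) = −(223/11).
Reduce top mod 11: now compute (3/11).
Reciprocity: 3 ≡ 3 and 11 ≡ 3 (mod 4), so (3/11) = −(11/3).
Reduce top mod 3: now compute (2/3).
Pull out 2: since 3 ≡ 3 (mod 8), (2/3) = -1.
Reached (1/3) = 1. Collecting the sign flips along the way, the symbol is -1.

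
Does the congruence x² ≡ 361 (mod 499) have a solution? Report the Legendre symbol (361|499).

1

Euler's criterion: (361/499) ≡ 361^249 (mod 499).
361^2 ≡ 82 (mod 499)
361^4 ≡ 237 (mod 499)
361^8 ≡ 281 (mod 499)
361^16 ≡ 119 (mod 499)
361^32 ≡ 189 (mod 499)
361^64 ≡ 292 (mod 499)
361^128 ≡ 434 (mod 499)
361^249 = 361^(128+64+32+16+8+1) ≡ 1 (mod 499).
Result is 1, so (361/499) = 1.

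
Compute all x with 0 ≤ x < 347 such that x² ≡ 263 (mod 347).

Since 347 ≡ 3 (mod 4), a square root of 263 is 263^((347+1)/4) = 263^87 mod 347.
Repeated squaring: 263^2≡116, 263^4≡270, 263^8≡30, 263^16≡206, 263^32≡102, 263^64≡341 (mod 347).
263^87 = 263^(64+16+4+2+1) ≡ 144 (mod 347).
Check: 144² = 20736 ≡ 263 (mod 347). The two roots are 144 and 203.

144, 203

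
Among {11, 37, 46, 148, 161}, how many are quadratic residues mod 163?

2

(11/163) = -1 → non-residue.
(37/163) = -1 → non-residue.
(46/163) = +1 → QR.
(148/163) = -1 → non-residue.
(161/163) = +1 → QR.
Total quadratic residues among the 5: 2.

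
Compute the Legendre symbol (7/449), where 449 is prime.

Reciprocity: 7 ≡ 3 and 449 ≡ 1 (mod 4), so (7/449) = +(449/7).
Reduce top mod 7: now compute (1/7).
Reached (1/7) = 1. Collecting the sign flips along the way, the symbol is +1.

1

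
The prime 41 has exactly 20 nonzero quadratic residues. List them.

1,2,4,5,8,9,10,16,18,20,21,23,25,31,32,33,36,37,39,40

Square k = 1,…,20 (k and 41−k give the same square):
1²=1, 2²=4, 3²=9, 4²=16, 5²=25, 6²=36, 7²≡8, 8²≡23, 9²≡40, 10²≡18, 11²≡39, 12²≡21, 13²≡5, 14²≡32, 15²≡20, 16²≡10, 17²≡2, 18²≡37, 19²≡33, 20²≡31 (mod 41).
So the quadratic residues mod 41 are {1, 2, 4, 5, 8, 9, 10, 16, 18, 20, 21, 23, 25, 31, 32, 33, 36, 37, 39, 40}.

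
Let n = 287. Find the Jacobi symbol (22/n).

-1

Pull out 2: since 287 ≡ 7 (mod 8), (2/287) = +1.
Reciprocity: 11 ≡ 3 and 287 ≡ 3 (mod 4), so (11/287) = −(287/11).
Reduce top mod 11: now compute (1/11).
Reached (1/11) = 1. Collecting the sign flips along the way, the symbol is -1.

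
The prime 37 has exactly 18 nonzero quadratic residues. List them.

1,3,4,7,9,10,11,12,16,21,25,26,27,28,30,33,34,36

Square k = 1,…,18 (k and 37−k give the same square):
1²=1, 2²=4, 3²=9, 4²=16, 5²=25, 6²=36, 7²≡12, 8²≡27, 9²≡7, 10²≡26, 11²≡10, 12²≡33, 13²≡21, 14²≡11, 15²≡3, 16²≡34, 17²≡30, 18²≡28 (mod 37).
So the quadratic residues mod 37 are {1, 3, 4, 7, 9, 10, 11, 12, 16, 21, 25, 26, 27, 28, 30, 33, 34, 36}.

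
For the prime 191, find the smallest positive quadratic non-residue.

7

(2/191) = +1, so 2 is a residue.
(3/191) = +1, so 3 is a residue.
(4/191) = +1, so 4 is a residue.
(5/191) = +1, so 5 is a residue.
(6/191) = +1, so 6 is a residue.
(7/191) = −1, so 7 is the smallest positive non-residue mod 191.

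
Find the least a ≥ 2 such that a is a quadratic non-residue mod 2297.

3

(2/2297) = +1, so 2 is a residue.
(3/2297) = −1, so 3 is the smallest positive non-residue mod 2297.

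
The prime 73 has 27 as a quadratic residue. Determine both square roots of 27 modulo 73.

73 ≡ 1 (mod 4), so we find a root by search.
Trying successive values, 10² = 100 ≡ 27 (mod 73). The other root is 73 − 10 = 63.

10, 63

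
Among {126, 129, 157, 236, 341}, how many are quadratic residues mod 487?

(126/487) = -1 → non-residue.
(129/487) = +1 → QR.
(157/487) = +1 → QR.
(236/487) = -1 → non-residue.
(341/487) = -1 → non-residue.
Total quadratic residues among the 5: 2.

2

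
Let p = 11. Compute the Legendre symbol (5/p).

Reciprocity: 5 ≡ 1 and 11 ≡ 3 (mod 4), so (5/11) = +(11/5).
Reduce top mod 5: now compute (1/5).
Reached (1/5) = 1. Collecting the sign flips along the way, the symbol is +1.

1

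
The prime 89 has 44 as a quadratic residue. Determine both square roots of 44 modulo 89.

89 ≡ 1 (mod 4), so we find a root by search.
Trying successive values, 20² = 400 ≡ 44 (mod 89). The other root is 89 − 20 = 69.

20, 69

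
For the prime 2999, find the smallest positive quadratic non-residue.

17

(2/2999) = +1, so 2 is a residue.
(3/2999) = +1, so 3 is a residue.
(4/2999) = +1, so 4 is a residue.
(5/2999) = +1, so 5 is a residue.
(6/2999) = +1, so 6 is a residue.
(7/2999) = +1, so 7 is a residue.
(8/2999) = +1, so 8 is a residue.
(9/2999) = +1, so 9 is a residue.
(10/2999) = +1, so 10 is a residue.
(11/2999) = +1, so 11 is a residue.
(12/2999) = +1, so 12 is a residue.
(13/2999) = +1, so 13 is a residue.
(14/2999) = +1, so 14 is a residue.
(15/2999) = +1, so 15 is a residue.
(16/2999) = +1, so 16 is a residue.
(17/2999) = −1, so 17 is the smallest positive non-residue mod 2999.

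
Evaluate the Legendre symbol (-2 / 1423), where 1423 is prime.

First reduce: -2 ≡ 1421 (mod 1423).
Reciprocity: 1421 ≡ 1 and 1423 ≡ 3 (mod 4), so (1421/1423) = +(1423/1421).
Reduce top mod 1421: now compute (2/1421).
Pull out 2: since 1421 ≡ 5 (mod 8), (2/1421) = -1.
Reached (1/1421) = 1. Collecting the sign flips along the way, the symbol is -1.

-1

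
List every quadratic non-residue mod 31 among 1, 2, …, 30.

Square k = 1,…,15 (k and 31−k give the same square):
1²=1, 2²=4, 3²=9, 4²=16, 5²=25, 6²≡5, 7²≡18, 8²≡2, 9²≡19, 10²≡7, 11²≡28, 12²≡20, 13²≡14, 14²≡10, 15²≡8 (mod 31).
The residues are {1, 2, 4, 5, 7, 8, 9, 10, 14, 16, 18, 19, 20, 25, 28}; the non-residues are the remaining 15 nonzero classes.

3,6,11,12,13,15,17,21,22,23,24,26,27,29,30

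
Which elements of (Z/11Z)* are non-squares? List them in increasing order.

Square k = 1,…,5 (k and 11−k give the same square):
1²=1, 2²=4, 3²=9, 4²≡5, 5²≡3 (mod 11).
The residues are {1, 3, 4, 5, 9}; the non-residues are the remaining 5 nonzero classes.

2, 6, 7, 8, 10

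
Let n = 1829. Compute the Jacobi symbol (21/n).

-1

Reciprocity: 21 ≡ 1 and 1829 ≡ 1 (mod 4), so (21/1829) = +(1829/21).
Reduce top mod 21: now compute (2/21).
Pull out 2: since 21 ≡ 5 (mod 8), (2/21) = -1.
Reached (1/21) = 1. Collecting the sign flips along the way, the symbol is -1.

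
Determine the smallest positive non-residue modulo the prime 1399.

3

(2/1399) = +1, so 2 is a residue.
(3/1399) = −1, so 3 is the smallest positive non-residue mod 1399.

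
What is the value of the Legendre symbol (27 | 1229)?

-1

Reciprocity: 27 ≡ 3 and 1229 ≡ 1 (mod 4), so (27/1229) = +(1229/27).
Reduce top mod 27: now compute (14/27).
Pull out 2: since 27 ≡ 3 (mod 8), (2/27) = -1.
Reciprocity: 7 ≡ 3 and 27 ≡ 3 (mod 4), so (7/27) = −(27/7).
Reduce top mod 7: now compute (6/7).
Pull out 2: since 7 ≡ 7 (mod 8), (2/7) = +1.
Reciprocity: 3 ≡ 3 and 7 ≡ 3 (mod 4), so (3/7) = −(7/3).
Reduce top mod 3: now compute (1/3).
Reached (1/3) = 1. Collecting the sign flips along the way, the symbol is -1.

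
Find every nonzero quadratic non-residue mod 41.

3 6 7 11 12 13 14 15 17 19 22 24 26 27 28 29 30 34 35 38

Square k = 1,…,20 (k and 41−k give the same square):
1²=1, 2²=4, 3²=9, 4²=16, 5²=25, 6²=36, 7²≡8, 8²≡23, 9²≡40, 10²≡18, 11²≡39, 12²≡21, 13²≡5, 14²≡32, 15²≡20, 16²≡10, 17²≡2, 18²≡37, 19²≡33, 20²≡31 (mod 41).
The residues are {1, 2, 4, 5, 8, 9, 10, 16, 18, 20, 21, 23, 25, 31, 32, 33, 36, 37, 39, 40}; the non-residues are the remaining 20 nonzero classes.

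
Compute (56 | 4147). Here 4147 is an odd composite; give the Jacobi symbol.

-1

Pull out 2^3: since 4147 ≡ 3 (mod 8), (2/4147) = -1, so (2/4147)^3 = -1.
Reciprocity: 7 ≡ 3 and 4147 ≡ 3 (mod 4), so (7/4147) = −(4147/7).
Reduce top mod 7: now compute (3/7).
Reciprocity: 3 ≡ 3 and 7 ≡ 3 (mod 4), so (3/7) = −(7/3).
Reduce top mod 3: now compute (1/3).
Reached (1/3) = 1. Collecting the sign flips along the way, the symbol is -1.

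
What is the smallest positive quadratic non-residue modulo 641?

3

(2/641) = +1, so 2 is a residue.
(3/641) = −1, so 3 is the smallest positive non-residue mod 641.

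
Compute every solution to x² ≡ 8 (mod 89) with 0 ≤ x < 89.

39, 50

89 ≡ 1 (mod 4), so we find a root by search.
Trying successive values, 39² = 1521 ≡ 8 (mod 89). The other root is 89 − 39 = 50.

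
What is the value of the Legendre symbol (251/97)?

-1

First reduce: 251 ≡ 57 (mod 97).
Reciprocity: 57 ≡ 1 and 97 ≡ 1 (mod 4), so (57/97) = +(97/57).
Reduce top mod 57: now compute (40/57).
Pull out 2^3: since 57 ≡ 1 (mod 8), (2/57) = +1, so (2/57)^3 = +1.
Reciprocity: 5 ≡ 1 and 57 ≡ 1 (mod 4), so (5/57) = +(57/5).
Reduce top mod 5: now compute (2/5).
Pull out 2: since 5 ≡ 5 (mod 8), (2/5) = -1.
Reached (1/5) = 1. Collecting the sign flips along the way, the symbol is -1.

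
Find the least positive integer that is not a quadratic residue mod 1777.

(2/1777) = +1, so 2 is a residue.
(3/1777) = +1, so 3 is a residue.
(4/1777) = +1, so 4 is a residue.
(5/1777) = −1, so 5 is the smallest positive non-residue mod 1777.

5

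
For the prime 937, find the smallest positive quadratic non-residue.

5

(2/937) = +1, so 2 is a residue.
(3/937) = +1, so 3 is a residue.
(4/937) = +1, so 4 is a residue.
(5/937) = −1, so 5 is the smallest positive non-residue mod 937.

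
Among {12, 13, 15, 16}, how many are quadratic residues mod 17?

(12/17) = -1 → non-residue.
(13/17) = +1 → QR.
(15/17) = +1 → QR.
(16/17) = +1 → QR.
Total quadratic residues among the 4: 3.

3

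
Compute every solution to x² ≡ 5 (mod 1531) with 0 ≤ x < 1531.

175, 1356

Since 1531 ≡ 3 (mod 4), a square root of 5 is 5^((1531+1)/4) = 5^383 mod 1531.
Repeated squaring: 5^2≡25, 5^4≡625, 5^8≡220, 5^16≡939, 5^32≡1396, 5^64≡1384, 5^128≡175, 5^256≡5 (mod 1531).
5^383 = 5^(256+64+32+16+8+4+2+1) ≡ 175 (mod 1531).
Check: 175² = 30625 ≡ 5 (mod 1531). The two roots are 175 and 1356.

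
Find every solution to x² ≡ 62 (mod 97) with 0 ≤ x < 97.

16, 81

97 ≡ 1 (mod 4), so we find a root by search.
Trying successive values, 16² = 256 ≡ 62 (mod 97). The other root is 97 − 16 = 81.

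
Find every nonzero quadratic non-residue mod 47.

5 10 11 13 15 19 20 22 23 26 29 30 31 33 35 38 39 40 41 43 44 45 46

Square k = 1,…,23 (k and 47−k give the same square):
1²=1, 2²=4, 3²=9, 4²=16, 5²=25, 6²=36, 7²≡2, 8²≡17, 9²≡34, 10²≡6, 11²≡27, 12²≡3, 13²≡28, 14²≡8, 15²≡37, 16²≡21, 17²≡7, 18²≡42, 19²≡32, 20²≡24, 21²≡18, 22²≡14, 23²≡12 (mod 47).
The residues are {1, 2, 3, 4, 6, 7, 8, 9, 12, 14, 16, 17, 18, 21, 24, 25, 27, 28, 32, 34, 36, 37, 42}; the non-residues are the remaining 23 nonzero classes.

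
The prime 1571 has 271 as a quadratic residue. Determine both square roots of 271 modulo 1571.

707, 864

Since 1571 ≡ 3 (mod 4), a square root of 271 is 271^((1571+1)/4) = 271^393 mod 1571.
Repeated squaring: 271^2≡1175, 271^4≡1287, 271^8≡535, 271^16≡303, 271^32≡691, 271^64≡1468, 271^128≡1183, 271^256≡1299 (mod 1571).
271^393 = 271^(256+128+8+1) ≡ 707 (mod 1571).
Check: 707² = 499849 ≡ 271 (mod 1571). The two roots are 707 and 864.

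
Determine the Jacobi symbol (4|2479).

1

Pull out 2^2: since 2479 ≡ 7 (mod 8), (2/2479) = +1, so (2/2479)^2 = +1.
Reached (1/2479) = 1. Collecting the sign flips along the way, the symbol is +1.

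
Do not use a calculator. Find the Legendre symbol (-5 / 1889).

First reduce: -5 ≡ 1884 (mod 1889).
Pull out 2^2: since 1889 ≡ 1 (mod 8), (2/1889) = +1, so (2/1889)^2 = +1.
Reciprocity: 471 ≡ 3 and 1889 ≡ 1 (mod 4), so (471/1889) = +(1889/471).
Reduce top mod 471: now compute (5/471).
Reciprocity: 5 ≡ 1 and 471 ≡ 3 (mod 4), so (5/471) = +(471/5).
Reduce top mod 5: now compute (1/5).
Reached (1/5) = 1. Collecting the sign flips along the way, the symbol is +1.

1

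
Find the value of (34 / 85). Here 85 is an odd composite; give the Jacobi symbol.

Pull out 2: since 85 ≡ 5 (mod 8), (2/85) = -1.
Reciprocity: 17 ≡ 1 and 85 ≡ 1 (mod 4), so (17/85) = +(85/17).
Reduce top mod 17: now compute (0/17).
Top reduces to 0: gcd > 1, so the symbol is 0.

0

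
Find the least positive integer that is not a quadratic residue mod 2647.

3

(2/2647) = +1, so 2 is a residue.
(3/2647) = −1, so 3 is the smallest positive non-residue mod 2647.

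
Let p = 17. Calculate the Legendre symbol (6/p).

Pull out 2: since 17 ≡ 1 (mod 8), (2/17) = +1.
Reciprocity: 3 ≡ 3 and 17 ≡ 1 (mod 4), so (3/17) = +(17/3).
Reduce top mod 3: now compute (2/3).
Pull out 2: since 3 ≡ 3 (mod 8), (2/3) = -1.
Reached (1/3) = 1. Collecting the sign flips along the way, the symbol is -1.

-1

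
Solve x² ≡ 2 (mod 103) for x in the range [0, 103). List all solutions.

38, 65

Since 103 ≡ 3 (mod 4), a square root of 2 is 2^((103+1)/4) = 2^26 mod 103.
Repeated squaring: 2^2≡4, 2^4≡16, 2^8≡50, 2^16≡28 (mod 103).
2^26 = 2^(16+8+2) ≡ 38 (mod 103).
Check: 38² = 1444 ≡ 2 (mod 103). The two roots are 38 and 65.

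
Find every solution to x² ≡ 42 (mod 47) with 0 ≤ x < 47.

Since 47 ≡ 3 (mod 4), a square root of 42 is 42^((47+1)/4) = 42^12 mod 47.
Repeated squaring: 42^2≡25, 42^4≡14, 42^8≡8 (mod 47).
42^12 = 42^(8+4) ≡ 18 (mod 47).
Check: 18² = 324 ≡ 42 (mod 47). The two roots are 18 and 29.

18, 29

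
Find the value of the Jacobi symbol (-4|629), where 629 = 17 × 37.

1

First reduce: -4 ≡ 625 (mod 629).
Reciprocity: 625 ≡ 1 and 629 ≡ 1 (mod 4), so (625/629) = +(629/625).
Reduce top mod 625: now compute (4/625).
Pull out 2^2: since 625 ≡ 1 (mod 8), (2/625) = +1, so (2/625)^2 = +1.
Reached (1/625) = 1. Collecting the sign flips along the way, the symbol is +1.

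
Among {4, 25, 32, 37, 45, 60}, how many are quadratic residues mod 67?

4

(4/67) = +1 → QR.
(25/67) = +1 → QR.
(32/67) = -1 → non-residue.
(37/67) = +1 → QR.
(45/67) = -1 → non-residue.
(60/67) = +1 → QR.
Total quadratic residues among the 6: 4.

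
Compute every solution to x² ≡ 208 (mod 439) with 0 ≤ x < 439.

Since 439 ≡ 3 (mod 4), a square root of 208 is 208^((439+1)/4) = 208^110 mod 439.
Repeated squaring: 208^2≡242, 208^4≡177, 208^8≡160, 208^16≡138, 208^32≡167, 208^64≡232 (mod 439).
208^110 = 208^(64+32+8+4+2) ≡ 365 (mod 439).
Check: 365² = 133225 ≡ 208 (mod 439). The two roots are 74 and 365.

74, 365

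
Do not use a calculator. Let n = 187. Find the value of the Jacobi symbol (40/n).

1

Pull out 2^3: since 187 ≡ 3 (mod 8), (2/187) = -1, so (2/187)^3 = -1.
Reciprocity: 5 ≡ 1 and 187 ≡ 3 (mod 4), so (5/187) = +(187/5).
Reduce top mod 5: now compute (2/5).
Pull out 2: since 5 ≡ 5 (mod 8), (2/5) = -1.
Reached (1/5) = 1. Collecting the sign flips along the way, the symbol is +1.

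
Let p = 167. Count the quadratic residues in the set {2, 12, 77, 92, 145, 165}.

(2/167) = +1 → QR.
(12/167) = +1 → QR.
(77/167) = +1 → QR.
(92/167) = -1 → non-residue.
(145/167) = -1 → non-residue.
(165/167) = -1 → non-residue.
Total quadratic residues among the 6: 3.

3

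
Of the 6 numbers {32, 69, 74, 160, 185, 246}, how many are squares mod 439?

4

(32/439) = +1 → QR.
(69/439) = +1 → QR.
(74/439) = -1 → non-residue.
(160/439) = +1 → QR.
(185/439) = -1 → non-residue.
(246/439) = +1 → QR.
Total quadratic residues among the 6: 4.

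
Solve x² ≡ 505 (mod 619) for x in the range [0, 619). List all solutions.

Since 619 ≡ 3 (mod 4), a square root of 505 is 505^((619+1)/4) = 505^155 mod 619.
Repeated squaring: 505^2≡616, 505^4≡9, 505^8≡81, 505^16≡371, 505^32≡223, 505^64≡209, 505^128≡351 (mod 619).
505^155 = 505^(128+16+8+2+1) ≡ 559 (mod 619).
Check: 559² = 312481 ≡ 505 (mod 619). The two roots are 60 and 559.

60, 559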